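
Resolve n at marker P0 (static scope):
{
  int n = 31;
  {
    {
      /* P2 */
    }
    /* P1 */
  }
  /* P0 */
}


n declared in the same block as P0
n = 31


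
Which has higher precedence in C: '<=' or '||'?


'<=' is relational (level 7); '||' is logical OR (level 1)
Higher level binds tighter
'<=' has higher precedence than '||'


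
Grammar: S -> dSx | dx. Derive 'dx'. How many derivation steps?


Derivation: S => dx
Steps: 1


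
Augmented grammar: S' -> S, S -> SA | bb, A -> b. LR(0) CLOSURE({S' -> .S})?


Start: S' -> .S
For each item with dot before a nonterminal B, add B -> .γ for every B-production
Closure: [S' -> .S, S -> .SA, S -> .bb]


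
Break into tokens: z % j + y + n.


Scan left to right, longest-match per lexeme
Tokens: ID(z), OP(%), ID(j), OP(+), ID(y), OP(+), ID(n)


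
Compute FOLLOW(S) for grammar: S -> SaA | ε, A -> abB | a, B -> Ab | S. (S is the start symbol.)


$ ∈ FOLLOW(S). For each A -> αBβ: add FIRST(β)\{ε} to FOLLOW(B); if β nullable, add FOLLOW(A).
FOLLOW(S) = {$, a, b}


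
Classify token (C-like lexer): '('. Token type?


Pattern: delimiter/punctuation
Type: PUNCTUATION


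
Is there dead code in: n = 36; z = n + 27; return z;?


n is read by z's definition; z is returned
No dead code


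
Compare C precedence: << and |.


'<<' is shift (level 8); '|' is bitwise OR (level 3)
Higher level binds tighter
'<<' has higher precedence than '|'


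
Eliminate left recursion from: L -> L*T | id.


Left-recursive alternatives: L*T; non-recursive: id
Introduce L': L -> idL', L' -> *TL' | ε


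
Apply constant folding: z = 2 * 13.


2 * 13 = 26 at compile time
Optimized: z = 26


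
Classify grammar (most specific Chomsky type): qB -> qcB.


LHS has context (more than one symbol) and |LHS| ≤ |RHS|
Classification: Type 1 (Context-Sensitive)


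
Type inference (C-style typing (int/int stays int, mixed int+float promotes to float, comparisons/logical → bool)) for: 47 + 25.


Operand types: int + int
Rule: mixed int/float promotes to float; int/int stays int
Result type: int


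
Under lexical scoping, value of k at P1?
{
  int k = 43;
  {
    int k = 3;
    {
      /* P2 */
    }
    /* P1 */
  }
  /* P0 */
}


k declared in the same block as P1
k = 3


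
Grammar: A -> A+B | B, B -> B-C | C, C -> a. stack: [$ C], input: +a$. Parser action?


'C' (not preceded by B-) is the handle for B -> C
Action: reduce (B -> C)


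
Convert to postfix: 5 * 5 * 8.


Left to right (same or higher precedence on left)
Postfix: 5 5 * 8 *


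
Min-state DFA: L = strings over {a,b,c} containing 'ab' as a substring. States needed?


KMP-style automaton: 2 progress states + 1 absorbing accept = 3
Minimal DFA: 3 states


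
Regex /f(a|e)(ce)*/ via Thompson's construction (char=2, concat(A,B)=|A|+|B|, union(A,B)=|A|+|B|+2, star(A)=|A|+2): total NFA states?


Syntax tree has 5 char leaf(s), 1 union(s), 1 star(s)
chars contribute 5×2 = 10; each union adds +2; each star adds +2
Total: 10 + 2 + 2 = 14 states


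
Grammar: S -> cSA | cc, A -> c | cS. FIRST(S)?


Per alternative of S: FIRST(cSA) = {c}; FIRST(cc) = {c}
FIRST(S) = {c}


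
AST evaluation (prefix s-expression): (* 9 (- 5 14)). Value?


Evaluate inner: (- 5 14) = -9
Evaluate root: (* 9 -9) = -81
Result: -81


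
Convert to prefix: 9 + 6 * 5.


'*' binds tighter: tree is (+ 9 (* 6 5))
Prefix: + 9 * 6 5


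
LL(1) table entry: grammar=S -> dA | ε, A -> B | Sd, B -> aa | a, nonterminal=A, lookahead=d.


For [A, d]: 'd' ∈ FIRST(Sd)
Entry: A -> Sd


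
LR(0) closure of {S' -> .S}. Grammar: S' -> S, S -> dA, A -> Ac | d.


Start: S' -> .S
For each item with dot before a nonterminal B, add B -> .γ for every B-production
Closure: [S' -> .S, S -> .dA]


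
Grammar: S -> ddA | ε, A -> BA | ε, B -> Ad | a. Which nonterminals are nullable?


A nonterminal is nullable iff some alternative derives ε (directly, or every symbol in it is nullable)
Nullable: {A, S}


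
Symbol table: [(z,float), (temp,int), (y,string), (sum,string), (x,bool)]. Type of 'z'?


Lookup 'z' → type float


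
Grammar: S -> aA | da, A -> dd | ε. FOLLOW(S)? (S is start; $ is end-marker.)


$ ∈ FOLLOW(S). For each A -> αBβ: add FIRST(β)\{ε} to FOLLOW(B); if β nullable, add FOLLOW(A).
FOLLOW(S) = {$}


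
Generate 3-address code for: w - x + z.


Break into single-operator statements:
t1 = w - x
t2 = t1 + z


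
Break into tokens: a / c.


Scan left to right, longest-match per lexeme
Tokens: ID(a), OP(/), ID(c)


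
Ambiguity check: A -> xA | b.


right-linear, alternatives start with distinct terminals 'x' vs 'b': unique leftmost derivation
Unambiguous


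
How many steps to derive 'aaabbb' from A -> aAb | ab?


Derivation: A => aAb => aaAbb => aaabbb
Steps: 3


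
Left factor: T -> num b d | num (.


Common prefix: 'num'
Factored: T -> num T', T' -> b d | (


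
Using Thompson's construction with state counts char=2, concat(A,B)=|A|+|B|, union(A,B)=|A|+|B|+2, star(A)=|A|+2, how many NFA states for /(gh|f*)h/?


Syntax tree has 4 char leaf(s), 1 union(s), 1 star(s)
chars contribute 4×2 = 8; each union adds +2; each star adds +2
Total: 8 + 2 + 2 = 12 states


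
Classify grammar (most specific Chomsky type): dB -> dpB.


LHS has context (more than one symbol) and |LHS| ≤ |RHS|
Classification: Type 1 (Context-Sensitive)


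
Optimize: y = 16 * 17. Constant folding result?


16 * 17 = 272 at compile time
Optimized: y = 272


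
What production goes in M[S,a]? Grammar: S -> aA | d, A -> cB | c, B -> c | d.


For [S, a]: 'a' ∈ FIRST(aA)
Entry: S -> aA


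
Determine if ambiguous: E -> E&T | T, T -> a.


precedence layered via separate nonterminal T: deterministic
Unambiguous


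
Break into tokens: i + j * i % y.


Scan left to right, longest-match per lexeme
Tokens: ID(i), OP(+), ID(j), OP(*), ID(i), OP(%), ID(y)


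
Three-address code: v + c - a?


Break into single-operator statements:
t1 = v + c
t2 = t1 - a


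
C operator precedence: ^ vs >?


'>' is relational (level 7); '^' is bitwise XOR (level 4)
Higher level binds tighter
'>' has higher precedence than '^'


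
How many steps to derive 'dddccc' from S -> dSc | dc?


Derivation: S => dSc => ddScc => dddccc
Steps: 3


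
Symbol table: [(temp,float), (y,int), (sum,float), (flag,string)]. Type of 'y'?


Lookup 'y' → type int


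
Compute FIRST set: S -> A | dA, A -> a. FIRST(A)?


Per alternative of A: FIRST(a) = {a}
FIRST(A) = {a}


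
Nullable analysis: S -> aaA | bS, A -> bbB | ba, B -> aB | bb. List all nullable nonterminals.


A nonterminal is nullable iff some alternative derives ε (directly, or every symbol in it is nullable)
Nullable: {}


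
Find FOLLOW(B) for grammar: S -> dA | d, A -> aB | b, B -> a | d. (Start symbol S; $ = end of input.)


$ ∈ FOLLOW(S). For each A -> αBβ: add FIRST(β)\{ε} to FOLLOW(B); if β nullable, add FOLLOW(A).
FOLLOW(B) = {$}


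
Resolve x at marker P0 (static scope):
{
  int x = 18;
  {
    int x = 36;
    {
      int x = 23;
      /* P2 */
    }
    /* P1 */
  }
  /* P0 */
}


x declared in the same block as P0
x = 18


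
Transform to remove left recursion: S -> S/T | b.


Left-recursive alternatives: S/T; non-recursive: b
Introduce S': S -> bS', S' -> /TS' | ε


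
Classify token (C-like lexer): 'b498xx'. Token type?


Pattern: letter/underscore followed by alphanumerics, not a keyword
Type: IDENTIFIER


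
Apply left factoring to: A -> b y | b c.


Common prefix: 'b'
Factored: A -> b A', A' -> y | c


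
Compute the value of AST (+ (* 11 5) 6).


Evaluate inner: (* 11 5) = 55
Evaluate root: (+ 55 6) = 61
Result: 61


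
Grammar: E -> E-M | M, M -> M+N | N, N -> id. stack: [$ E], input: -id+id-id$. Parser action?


shift '-' to continue E -> E-M
Action: shift


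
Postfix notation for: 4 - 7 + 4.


Left to right (same or higher precedence on left)
Postfix: 4 7 - 4 +


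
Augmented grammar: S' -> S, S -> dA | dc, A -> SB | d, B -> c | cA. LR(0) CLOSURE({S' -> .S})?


Start: S' -> .S
For each item with dot before a nonterminal B, add B -> .γ for every B-production
Closure: [S' -> .S, S -> .dA, S -> .dc]


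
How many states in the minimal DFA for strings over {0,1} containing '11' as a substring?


KMP-style automaton: 2 progress states + 1 absorbing accept = 3
Minimal DFA: 3 states


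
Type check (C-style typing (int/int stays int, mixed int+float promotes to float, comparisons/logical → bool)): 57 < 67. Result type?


Operand types: int < int
Rule: comparison yields bool
Result type: bool


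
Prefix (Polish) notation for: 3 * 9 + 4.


left-to-right (same/higher precedence on left): tree is (+ (* 3 9) 4)
Prefix: + * 3 9 4


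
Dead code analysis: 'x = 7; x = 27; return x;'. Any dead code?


first assignment to x is overwritten before any read
Dead: 'x = 7'


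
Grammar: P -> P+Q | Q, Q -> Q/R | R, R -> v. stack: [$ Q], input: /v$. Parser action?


shift '/' to continue Q -> Q/R
Action: shift


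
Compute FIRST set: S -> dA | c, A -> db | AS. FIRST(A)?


Per alternative of A: FIRST(db) = {d}; FIRST(AS) = {d}
FIRST(A) = {d}


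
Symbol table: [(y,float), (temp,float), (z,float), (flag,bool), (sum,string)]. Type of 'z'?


Lookup 'z' → type float


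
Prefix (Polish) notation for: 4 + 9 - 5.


left-to-right (same/higher precedence on left): tree is (- (+ 4 9) 5)
Prefix: - + 4 9 5


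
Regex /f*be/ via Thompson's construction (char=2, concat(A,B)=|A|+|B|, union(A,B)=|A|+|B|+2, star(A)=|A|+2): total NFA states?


Syntax tree has 3 char leaf(s), 0 union(s), 1 star(s)
chars contribute 3×2 = 6; each union adds +2; each star adds +2
Total: 6 + 0 + 2 = 8 states


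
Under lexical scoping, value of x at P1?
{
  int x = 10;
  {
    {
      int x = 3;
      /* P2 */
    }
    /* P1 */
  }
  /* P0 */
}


P1's block does not declare x; resolves to the enclosing declaration at depth 0
x = 10


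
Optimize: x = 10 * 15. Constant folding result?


10 * 15 = 150 at compile time
Optimized: x = 150


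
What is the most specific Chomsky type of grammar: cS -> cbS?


LHS has context (more than one symbol) and |LHS| ≤ |RHS|
Classification: Type 1 (Context-Sensitive)


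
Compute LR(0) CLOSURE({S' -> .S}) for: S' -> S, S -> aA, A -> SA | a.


Start: S' -> .S
For each item with dot before a nonterminal B, add B -> .γ for every B-production
Closure: [S' -> .S, S -> .aA]


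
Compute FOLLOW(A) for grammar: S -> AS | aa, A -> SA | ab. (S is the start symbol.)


$ ∈ FOLLOW(S). For each A -> αBβ: add FIRST(β)\{ε} to FOLLOW(B); if β nullable, add FOLLOW(A).
FOLLOW(A) = {a}


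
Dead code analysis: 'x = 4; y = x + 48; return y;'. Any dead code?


x is read by y's definition; y is returned
No dead code


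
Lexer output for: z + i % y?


Scan left to right, longest-match per lexeme
Tokens: ID(z), OP(+), ID(i), OP(%), ID(y)


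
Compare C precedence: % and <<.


'%' is multiplicative (level 10); '<<' is shift (level 8)
Higher level binds tighter
'%' has higher precedence than '<<'


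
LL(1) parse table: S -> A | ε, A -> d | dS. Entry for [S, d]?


For [S, d]: 'd' ∈ FIRST(A)
Entry: S -> A


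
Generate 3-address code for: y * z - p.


Break into single-operator statements:
t1 = y * z
t2 = t1 - p


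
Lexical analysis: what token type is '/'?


Pattern: operator symbol
Type: OPERATOR


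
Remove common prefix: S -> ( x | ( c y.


Common prefix: '('
Factored: S -> ( S', S' -> x | c y


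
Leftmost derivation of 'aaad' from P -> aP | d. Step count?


Derivation: P => aP => aaP => aaaP => aaad
Steps: 4


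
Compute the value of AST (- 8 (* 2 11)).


Evaluate inner: (* 2 11) = 22
Evaluate root: (- 8 22) = -14
Result: -14


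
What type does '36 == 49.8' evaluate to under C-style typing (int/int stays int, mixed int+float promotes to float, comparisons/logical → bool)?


Operand types: int == float
Rule: comparison yields bool
Result type: bool


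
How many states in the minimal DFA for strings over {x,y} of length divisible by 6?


Track length mod 6: states 0..5, accept at 0
Minimal DFA: 6 states


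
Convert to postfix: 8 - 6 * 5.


* has higher precedence, evaluate 6*5 first
Postfix: 8 6 5 * -


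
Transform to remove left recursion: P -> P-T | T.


Left-recursive alternatives: P-T; non-recursive: T
Introduce P': P -> TP', P' -> -TP' | ε


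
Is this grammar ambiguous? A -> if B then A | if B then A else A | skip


dangling else: 'if B then if B then skip else skip' parses two ways
Ambiguous


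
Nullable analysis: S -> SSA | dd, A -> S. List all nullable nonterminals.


A nonterminal is nullable iff some alternative derives ε (directly, or every symbol in it is nullable)
Nullable: {}


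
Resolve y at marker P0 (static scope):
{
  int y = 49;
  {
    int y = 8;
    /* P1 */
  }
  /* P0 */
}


y declared in the same block as P0
y = 49


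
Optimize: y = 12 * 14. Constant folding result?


12 * 14 = 168 at compile time
Optimized: y = 168


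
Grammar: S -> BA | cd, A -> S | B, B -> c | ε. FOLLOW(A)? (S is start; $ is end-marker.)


$ ∈ FOLLOW(S). For each A -> αBβ: add FIRST(β)\{ε} to FOLLOW(B); if β nullable, add FOLLOW(A).
FOLLOW(A) = {$}


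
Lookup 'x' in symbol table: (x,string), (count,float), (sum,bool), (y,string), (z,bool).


Lookup 'x' → type string


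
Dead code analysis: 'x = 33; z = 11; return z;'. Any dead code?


x is assigned but never read
Dead: 'x = 33'


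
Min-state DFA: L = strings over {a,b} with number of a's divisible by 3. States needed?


Track (count of a) mod 3: states 0..2, accept at 0
Minimal DFA: 3 states


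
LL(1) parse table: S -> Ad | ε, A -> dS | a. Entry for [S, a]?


For [S, a]: 'a' ∈ FIRST(Ad)
Entry: S -> Ad


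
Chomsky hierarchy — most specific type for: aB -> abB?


LHS has context (more than one symbol) and |LHS| ≤ |RHS|
Classification: Type 1 (Context-Sensitive)


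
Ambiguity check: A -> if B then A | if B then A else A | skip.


dangling else: 'if B then if B then skip else skip' parses two ways
Ambiguous


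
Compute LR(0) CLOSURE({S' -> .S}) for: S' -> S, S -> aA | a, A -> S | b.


Start: S' -> .S
For each item with dot before a nonterminal B, add B -> .γ for every B-production
Closure: [S' -> .S, S -> .aA, S -> .a]


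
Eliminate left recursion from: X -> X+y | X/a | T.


Left-recursive alternatives: X+y, X/a; non-recursive: T
Introduce X': X -> TX', X' -> +yX' | /aX' | ε


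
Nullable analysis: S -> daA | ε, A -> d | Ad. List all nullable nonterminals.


A nonterminal is nullable iff some alternative derives ε (directly, or every symbol in it is nullable)
Nullable: {S}


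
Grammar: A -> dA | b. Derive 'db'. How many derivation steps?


Derivation: A => dA => db
Steps: 2


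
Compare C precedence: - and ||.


'-' is additive (level 9); '||' is logical OR (level 1)
Higher level binds tighter
'-' has higher precedence than '||'


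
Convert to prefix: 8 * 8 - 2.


left-to-right (same/higher precedence on left): tree is (- (* 8 8) 2)
Prefix: - * 8 8 2


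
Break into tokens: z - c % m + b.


Scan left to right, longest-match per lexeme
Tokens: ID(z), OP(-), ID(c), OP(%), ID(m), OP(+), ID(b)


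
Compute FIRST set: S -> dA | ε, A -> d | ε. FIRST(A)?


Per alternative of A: FIRST(d) = {d}; FIRST(ε) = {ε}
FIRST(A) = {d, ε}


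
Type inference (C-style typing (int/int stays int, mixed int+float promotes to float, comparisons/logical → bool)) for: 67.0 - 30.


Operand types: float - int
Rule: mixed int/float promotes to float; int/int stays int
Result type: float


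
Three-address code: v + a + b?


Break into single-operator statements:
t1 = v + a
t2 = t1 + b


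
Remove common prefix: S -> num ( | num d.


Common prefix: 'num'
Factored: S -> num S', S' -> ( | d


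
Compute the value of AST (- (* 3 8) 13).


Evaluate inner: (* 3 8) = 24
Evaluate root: (- 24 13) = 11
Result: 11


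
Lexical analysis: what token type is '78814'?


Pattern: digits only
Type: INTEGER_LITERAL


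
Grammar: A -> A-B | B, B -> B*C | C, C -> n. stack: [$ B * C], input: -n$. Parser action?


handle 'B*C' on top
Action: reduce (B -> B*C)


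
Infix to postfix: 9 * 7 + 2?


Left to right (same or higher precedence on left)
Postfix: 9 7 * 2 +


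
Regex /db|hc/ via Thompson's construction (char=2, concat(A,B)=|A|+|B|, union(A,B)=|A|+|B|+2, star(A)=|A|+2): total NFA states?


Syntax tree has 4 char leaf(s), 1 union(s), 0 star(s)
chars contribute 4×2 = 8; each union adds +2; each star adds +2
Total: 8 + 2 + 0 = 10 states


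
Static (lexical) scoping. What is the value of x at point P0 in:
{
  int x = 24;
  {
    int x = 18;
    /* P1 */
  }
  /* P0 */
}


x declared in the same block as P0
x = 24


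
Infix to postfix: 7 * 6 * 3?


Left to right (same or higher precedence on left)
Postfix: 7 6 * 3 *


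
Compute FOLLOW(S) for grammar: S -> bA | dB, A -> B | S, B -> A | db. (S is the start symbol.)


$ ∈ FOLLOW(S). For each A -> αBβ: add FIRST(β)\{ε} to FOLLOW(B); if β nullable, add FOLLOW(A).
FOLLOW(S) = {$}


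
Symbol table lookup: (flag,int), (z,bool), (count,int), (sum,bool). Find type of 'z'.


Lookup 'z' → type bool


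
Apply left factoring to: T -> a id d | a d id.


Common prefix: 'a'
Factored: T -> a T', T' -> id d | d id


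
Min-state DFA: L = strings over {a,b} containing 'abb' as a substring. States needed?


KMP-style automaton: 3 progress states + 1 absorbing accept = 4
Minimal DFA: 4 states


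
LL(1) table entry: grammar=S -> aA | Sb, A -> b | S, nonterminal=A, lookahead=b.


For [A, b]: 'b' ∈ FIRST(b)
Entry: A -> b


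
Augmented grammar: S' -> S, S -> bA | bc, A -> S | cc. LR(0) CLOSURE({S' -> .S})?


Start: S' -> .S
For each item with dot before a nonterminal B, add B -> .γ for every B-production
Closure: [S' -> .S, S -> .bA, S -> .bc]


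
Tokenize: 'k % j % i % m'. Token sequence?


Scan left to right, longest-match per lexeme
Tokens: ID(k), OP(%), ID(j), OP(%), ID(i), OP(%), ID(m)


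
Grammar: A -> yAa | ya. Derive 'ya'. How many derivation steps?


Derivation: A => ya
Steps: 1


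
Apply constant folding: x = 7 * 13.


7 * 13 = 91 at compile time
Optimized: x = 91


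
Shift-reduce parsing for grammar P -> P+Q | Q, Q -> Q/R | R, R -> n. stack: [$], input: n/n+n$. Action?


no handle on stack; shift 'n'
Action: shift


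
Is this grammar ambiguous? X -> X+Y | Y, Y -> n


precedence layered via separate nonterminal Y: deterministic
Unambiguous


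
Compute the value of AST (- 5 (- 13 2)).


Evaluate inner: (- 13 2) = 11
Evaluate root: (- 5 11) = -6
Result: -6


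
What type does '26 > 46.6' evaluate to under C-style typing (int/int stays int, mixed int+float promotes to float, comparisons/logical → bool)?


Operand types: int > float
Rule: comparison yields bool
Result type: bool


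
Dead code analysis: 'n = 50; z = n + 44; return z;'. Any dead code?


n is read by z's definition; z is returned
No dead code


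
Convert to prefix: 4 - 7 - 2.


left-to-right (same/higher precedence on left): tree is (- (- 4 7) 2)
Prefix: - - 4 7 2


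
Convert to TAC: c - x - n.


Break into single-operator statements:
t1 = c - x
t2 = t1 - n


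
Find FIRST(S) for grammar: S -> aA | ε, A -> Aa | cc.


Per alternative of S: FIRST(aA) = {a}; FIRST(ε) = {ε}
FIRST(S) = {a, ε}


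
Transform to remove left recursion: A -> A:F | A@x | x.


Left-recursive alternatives: A:F, A@x; non-recursive: x
Introduce A': A -> xA', A' -> :FA' | @xA' | ε


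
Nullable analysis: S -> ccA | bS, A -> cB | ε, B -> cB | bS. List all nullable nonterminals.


A nonterminal is nullable iff some alternative derives ε (directly, or every symbol in it is nullable)
Nullable: {A}


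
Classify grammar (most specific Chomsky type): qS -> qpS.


LHS has context (more than one symbol) and |LHS| ≤ |RHS|
Classification: Type 1 (Context-Sensitive)


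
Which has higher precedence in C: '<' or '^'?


'<' is relational (level 7); '^' is bitwise XOR (level 4)
Higher level binds tighter
'<' has higher precedence than '^'


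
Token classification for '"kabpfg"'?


Pattern: double-quoted sequence
Type: STRING_LITERAL


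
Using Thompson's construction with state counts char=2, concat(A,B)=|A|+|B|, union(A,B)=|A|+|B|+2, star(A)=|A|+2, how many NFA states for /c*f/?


Syntax tree has 2 char leaf(s), 0 union(s), 1 star(s)
chars contribute 2×2 = 4; each union adds +2; each star adds +2
Total: 4 + 0 + 2 = 6 states


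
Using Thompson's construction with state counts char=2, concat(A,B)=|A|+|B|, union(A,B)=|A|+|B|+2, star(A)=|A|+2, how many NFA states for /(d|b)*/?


Syntax tree has 2 char leaf(s), 1 union(s), 1 star(s)
chars contribute 2×2 = 4; each union adds +2; each star adds +2
Total: 4 + 2 + 2 = 8 states


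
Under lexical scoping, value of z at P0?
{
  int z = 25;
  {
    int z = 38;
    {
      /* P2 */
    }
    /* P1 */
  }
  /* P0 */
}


z declared in the same block as P0
z = 25


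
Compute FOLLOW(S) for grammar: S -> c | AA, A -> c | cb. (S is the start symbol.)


$ ∈ FOLLOW(S). For each A -> αBβ: add FIRST(β)\{ε} to FOLLOW(B); if β nullable, add FOLLOW(A).
FOLLOW(S) = {$}


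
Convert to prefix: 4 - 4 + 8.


left-to-right (same/higher precedence on left): tree is (+ (- 4 4) 8)
Prefix: + - 4 4 8


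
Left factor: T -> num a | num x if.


Common prefix: 'num'
Factored: T -> num T', T' -> a | x if


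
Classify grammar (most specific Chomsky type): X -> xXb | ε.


Single nonterminal LHS, but x^n b^n is not regular
Classification: Type 2 (Context-Free)


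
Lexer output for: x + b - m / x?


Scan left to right, longest-match per lexeme
Tokens: ID(x), OP(+), ID(b), OP(-), ID(m), OP(/), ID(x)


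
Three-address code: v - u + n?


Break into single-operator statements:
t1 = v - u
t2 = t1 + n


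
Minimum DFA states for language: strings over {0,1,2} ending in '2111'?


Track the longest suffix of input matching a prefix of '2111': 5 classes (prefixes of length 0..4)
Minimal DFA: 5 states


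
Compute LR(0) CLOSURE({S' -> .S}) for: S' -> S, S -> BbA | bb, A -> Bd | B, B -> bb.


Start: S' -> .S
For each item with dot before a nonterminal B, add B -> .γ for every B-production
Closure: [S' -> .S, S -> .BbA, S -> .bb, B -> .bb]


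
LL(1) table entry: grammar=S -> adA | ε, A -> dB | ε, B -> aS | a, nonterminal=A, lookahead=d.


For [A, d]: 'd' ∈ FIRST(dB)
Entry: A -> dB


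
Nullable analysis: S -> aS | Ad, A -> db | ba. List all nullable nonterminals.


A nonterminal is nullable iff some alternative derives ε (directly, or every symbol in it is nullable)
Nullable: {}


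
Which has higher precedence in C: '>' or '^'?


'>' is relational (level 7); '^' is bitwise XOR (level 4)
Higher level binds tighter
'>' has higher precedence than '^'


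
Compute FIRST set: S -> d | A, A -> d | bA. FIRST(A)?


Per alternative of A: FIRST(d) = {d}; FIRST(bA) = {b}
FIRST(A) = {b, d}


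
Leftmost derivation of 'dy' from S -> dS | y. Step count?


Derivation: S => dS => dy
Steps: 2


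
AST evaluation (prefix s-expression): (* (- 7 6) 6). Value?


Evaluate inner: (- 7 6) = 1
Evaluate root: (* 1 6) = 6
Result: 6


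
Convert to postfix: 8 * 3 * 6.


Left to right (same or higher precedence on left)
Postfix: 8 3 * 6 *


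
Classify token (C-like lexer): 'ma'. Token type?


Pattern: letter/underscore followed by alphanumerics, not a keyword
Type: IDENTIFIER


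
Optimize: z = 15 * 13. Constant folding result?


15 * 13 = 195 at compile time
Optimized: z = 195


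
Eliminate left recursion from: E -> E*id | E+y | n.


Left-recursive alternatives: E*id, E+y; non-recursive: n
Introduce E': E -> nE', E' -> *idE' | +yE' | ε


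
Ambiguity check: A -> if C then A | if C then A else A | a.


dangling else: 'if C then if C then a else a' parses two ways
Ambiguous


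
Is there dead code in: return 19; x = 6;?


statement follows a return and is unreachable
Dead: 'x = 6'


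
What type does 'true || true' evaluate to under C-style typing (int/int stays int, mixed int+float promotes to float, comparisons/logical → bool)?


Operand types: bool || bool
Rule: logical operators take bool operands and yield bool
Result type: bool


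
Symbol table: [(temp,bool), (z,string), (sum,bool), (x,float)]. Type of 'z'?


Lookup 'z' → type string


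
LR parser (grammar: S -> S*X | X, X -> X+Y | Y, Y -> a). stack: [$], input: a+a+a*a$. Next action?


no handle on stack; shift 'a'
Action: shift


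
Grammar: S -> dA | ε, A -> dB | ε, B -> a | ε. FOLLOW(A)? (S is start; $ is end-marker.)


$ ∈ FOLLOW(S). For each A -> αBβ: add FIRST(β)\{ε} to FOLLOW(B); if β nullable, add FOLLOW(A).
FOLLOW(A) = {$}


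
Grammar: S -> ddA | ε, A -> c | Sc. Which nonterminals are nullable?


A nonterminal is nullable iff some alternative derives ε (directly, or every symbol in it is nullable)
Nullable: {S}


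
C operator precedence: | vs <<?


'<<' is shift (level 8); '|' is bitwise OR (level 3)
Higher level binds tighter
'<<' has higher precedence than '|'


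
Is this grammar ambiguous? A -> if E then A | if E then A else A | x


dangling else: 'if E then if E then x else x' parses two ways
Ambiguous


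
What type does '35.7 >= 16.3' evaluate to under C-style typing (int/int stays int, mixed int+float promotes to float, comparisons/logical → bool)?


Operand types: float >= float
Rule: comparison yields bool
Result type: bool


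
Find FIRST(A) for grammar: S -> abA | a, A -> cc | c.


Per alternative of A: FIRST(cc) = {c}; FIRST(c) = {c}
FIRST(A) = {c}


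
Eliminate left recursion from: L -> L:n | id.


Left-recursive alternatives: L:n; non-recursive: id
Introduce L': L -> idL', L' -> :nL' | ε


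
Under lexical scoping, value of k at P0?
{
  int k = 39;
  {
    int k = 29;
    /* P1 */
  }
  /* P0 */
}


k declared in the same block as P0
k = 39


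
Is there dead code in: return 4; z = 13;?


statement follows a return and is unreachable
Dead: 'z = 13'


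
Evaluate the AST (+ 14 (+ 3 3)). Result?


Evaluate inner: (+ 3 3) = 6
Evaluate root: (+ 14 6) = 20
Result: 20


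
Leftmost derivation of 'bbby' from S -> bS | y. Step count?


Derivation: S => bS => bbS => bbbS => bbby
Steps: 4


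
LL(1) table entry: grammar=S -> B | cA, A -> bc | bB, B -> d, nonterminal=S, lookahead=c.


For [S, c]: 'c' ∈ FIRST(cA)
Entry: S -> cA


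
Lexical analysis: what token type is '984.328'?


Pattern: digits with a decimal point
Type: FLOAT_LITERAL


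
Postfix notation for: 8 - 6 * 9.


* has higher precedence, evaluate 6*9 first
Postfix: 8 6 9 * -


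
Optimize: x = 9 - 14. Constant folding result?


9 - 14 = -5 at compile time
Optimized: x = -5


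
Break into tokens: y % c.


Scan left to right, longest-match per lexeme
Tokens: ID(y), OP(%), ID(c)


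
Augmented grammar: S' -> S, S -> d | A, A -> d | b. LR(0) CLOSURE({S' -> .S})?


Start: S' -> .S
For each item with dot before a nonterminal B, add B -> .γ for every B-production
Closure: [S' -> .S, S -> .d, S -> .A, A -> .d, A -> .b]


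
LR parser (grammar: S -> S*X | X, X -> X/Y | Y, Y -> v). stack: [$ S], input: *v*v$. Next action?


shift '*' to continue S -> S*X
Action: shift


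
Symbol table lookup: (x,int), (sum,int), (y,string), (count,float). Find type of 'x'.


Lookup 'x' → type int


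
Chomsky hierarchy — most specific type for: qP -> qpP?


LHS has context (more than one symbol) and |LHS| ≤ |RHS|
Classification: Type 1 (Context-Sensitive)


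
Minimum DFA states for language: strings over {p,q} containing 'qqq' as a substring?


KMP-style automaton: 3 progress states + 1 absorbing accept = 4
Minimal DFA: 4 states


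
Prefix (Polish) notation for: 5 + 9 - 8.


left-to-right (same/higher precedence on left): tree is (- (+ 5 9) 8)
Prefix: - + 5 9 8


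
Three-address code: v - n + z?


Break into single-operator statements:
t1 = v - n
t2 = t1 + z


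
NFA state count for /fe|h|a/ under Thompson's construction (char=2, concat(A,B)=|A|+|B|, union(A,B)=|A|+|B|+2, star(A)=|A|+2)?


Syntax tree has 4 char leaf(s), 2 union(s), 0 star(s)
chars contribute 4×2 = 8; each union adds +2; each star adds +2
Total: 8 + 4 + 0 = 12 states


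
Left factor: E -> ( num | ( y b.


Common prefix: '('
Factored: E -> ( E', E' -> num | y b


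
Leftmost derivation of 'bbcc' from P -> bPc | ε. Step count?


Derivation: P => bPc => bbPcc => bbcc
Steps: 3


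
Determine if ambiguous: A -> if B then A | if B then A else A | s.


dangling else: 'if B then if B then s else s' parses two ways
Ambiguous


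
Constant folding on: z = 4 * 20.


4 * 20 = 80 at compile time
Optimized: z = 80


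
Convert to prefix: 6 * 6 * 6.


left-to-right (same/higher precedence on left): tree is (* (* 6 6) 6)
Prefix: * * 6 6 6


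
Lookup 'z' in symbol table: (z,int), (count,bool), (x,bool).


Lookup 'z' → type int


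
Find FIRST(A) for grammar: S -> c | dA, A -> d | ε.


Per alternative of A: FIRST(d) = {d}; FIRST(ε) = {ε}
FIRST(A) = {d, ε}


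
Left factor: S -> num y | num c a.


Common prefix: 'num'
Factored: S -> num S', S' -> y | c a


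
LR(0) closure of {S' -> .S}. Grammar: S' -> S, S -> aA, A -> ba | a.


Start: S' -> .S
For each item with dot before a nonterminal B, add B -> .γ for every B-production
Closure: [S' -> .S, S -> .aA]


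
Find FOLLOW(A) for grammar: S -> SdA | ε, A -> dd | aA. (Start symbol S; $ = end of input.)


$ ∈ FOLLOW(S). For each A -> αBβ: add FIRST(β)\{ε} to FOLLOW(B); if β nullable, add FOLLOW(A).
FOLLOW(A) = {$, d}


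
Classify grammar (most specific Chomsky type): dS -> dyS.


LHS has context (more than one symbol) and |LHS| ≤ |RHS|
Classification: Type 1 (Context-Sensitive)


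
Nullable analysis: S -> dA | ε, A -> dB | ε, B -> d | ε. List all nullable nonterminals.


A nonterminal is nullable iff some alternative derives ε (directly, or every symbol in it is nullable)
Nullable: {A, B, S}


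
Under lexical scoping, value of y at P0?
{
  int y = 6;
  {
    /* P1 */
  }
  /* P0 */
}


y declared in the same block as P0
y = 6


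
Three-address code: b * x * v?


Break into single-operator statements:
t1 = b * x
t2 = t1 * v


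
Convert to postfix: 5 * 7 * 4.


Left to right (same or higher precedence on left)
Postfix: 5 7 * 4 *


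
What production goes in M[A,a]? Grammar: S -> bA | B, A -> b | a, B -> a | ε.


For [A, a]: 'a' ∈ FIRST(a)
Entry: A -> a


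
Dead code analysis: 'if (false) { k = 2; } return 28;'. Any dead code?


condition is constant false, so the whole block is unreachable
Dead: 'if (false) { k = 2; }'


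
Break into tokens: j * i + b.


Scan left to right, longest-match per lexeme
Tokens: ID(j), OP(*), ID(i), OP(+), ID(b)


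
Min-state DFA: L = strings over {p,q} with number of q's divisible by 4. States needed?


Track (count of q) mod 4: states 0..3, accept at 0
Minimal DFA: 4 states


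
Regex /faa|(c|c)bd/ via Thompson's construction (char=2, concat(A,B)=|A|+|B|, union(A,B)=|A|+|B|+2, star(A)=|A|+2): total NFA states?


Syntax tree has 7 char leaf(s), 2 union(s), 0 star(s)
chars contribute 7×2 = 14; each union adds +2; each star adds +2
Total: 14 + 4 + 0 = 18 states


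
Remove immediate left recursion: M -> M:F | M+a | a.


Left-recursive alternatives: M:F, M+a; non-recursive: a
Introduce M': M -> aM', M' -> :FM' | +aM' | ε


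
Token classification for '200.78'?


Pattern: digits with a decimal point
Type: FLOAT_LITERAL


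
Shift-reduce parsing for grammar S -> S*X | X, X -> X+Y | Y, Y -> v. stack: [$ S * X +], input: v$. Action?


no handle; shift 'v'
Action: shift


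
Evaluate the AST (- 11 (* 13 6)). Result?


Evaluate inner: (* 13 6) = 78
Evaluate root: (- 11 78) = -67
Result: -67


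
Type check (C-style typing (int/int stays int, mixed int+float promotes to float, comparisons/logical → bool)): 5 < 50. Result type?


Operand types: int < int
Rule: comparison yields bool
Result type: bool


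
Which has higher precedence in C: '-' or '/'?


'/' is multiplicative (level 10); '-' is additive (level 9)
Higher level binds tighter
'/' has higher precedence than '-'


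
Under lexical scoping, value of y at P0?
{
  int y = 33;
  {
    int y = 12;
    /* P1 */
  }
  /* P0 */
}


y declared in the same block as P0
y = 33


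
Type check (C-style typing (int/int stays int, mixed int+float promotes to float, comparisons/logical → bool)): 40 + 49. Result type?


Operand types: int + int
Rule: mixed int/float promotes to float; int/int stays int
Result type: int


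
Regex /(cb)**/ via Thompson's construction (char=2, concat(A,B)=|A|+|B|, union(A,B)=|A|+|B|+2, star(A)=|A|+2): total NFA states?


Syntax tree has 2 char leaf(s), 0 union(s), 2 star(s)
chars contribute 2×2 = 4; each union adds +2; each star adds +2
Total: 4 + 0 + 4 = 8 states


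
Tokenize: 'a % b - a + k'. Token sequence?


Scan left to right, longest-match per lexeme
Tokens: ID(a), OP(%), ID(b), OP(-), ID(a), OP(+), ID(k)


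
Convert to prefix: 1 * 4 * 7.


left-to-right (same/higher precedence on left): tree is (* (* 1 4) 7)
Prefix: * * 1 4 7


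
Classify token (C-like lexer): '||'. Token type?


Pattern: operator symbol
Type: OPERATOR


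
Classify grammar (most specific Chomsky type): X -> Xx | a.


Left-linear: every RHS is a terminal or one nonterminal followed by a terminal
Classification: Type 3 (Regular)


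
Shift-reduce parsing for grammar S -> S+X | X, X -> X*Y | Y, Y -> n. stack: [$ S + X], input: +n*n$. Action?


handle 'S+X' on top; lookahead ∈ FOLLOW(S) = {+, $}
Action: reduce (S -> S+X)


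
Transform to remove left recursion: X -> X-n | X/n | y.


Left-recursive alternatives: X-n, X/n; non-recursive: y
Introduce X': X -> yX', X' -> -nX' | /nX' | ε


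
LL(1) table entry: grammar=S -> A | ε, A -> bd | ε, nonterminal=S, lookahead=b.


For [S, b]: 'b' ∈ FIRST(A)
Entry: S -> A


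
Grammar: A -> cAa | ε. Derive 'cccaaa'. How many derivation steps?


Derivation: A => cAa => ccAaa => cccAaaa => cccaaa
Steps: 4


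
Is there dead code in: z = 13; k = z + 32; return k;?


z is read by k's definition; k is returned
No dead code


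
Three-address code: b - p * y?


Break into single-operator statements:
t1 = p * y
t2 = b - t1


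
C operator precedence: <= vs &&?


'<=' is relational (level 7); '&&' is logical AND (level 2)
Higher level binds tighter
'<=' has higher precedence than '&&'


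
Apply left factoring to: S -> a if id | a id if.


Common prefix: 'a'
Factored: S -> a S', S' -> if id | id if


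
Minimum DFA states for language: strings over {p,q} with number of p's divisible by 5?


Track (count of p) mod 5: states 0..4, accept at 0
Minimal DFA: 5 states


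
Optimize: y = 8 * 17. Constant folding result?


8 * 17 = 136 at compile time
Optimized: y = 136


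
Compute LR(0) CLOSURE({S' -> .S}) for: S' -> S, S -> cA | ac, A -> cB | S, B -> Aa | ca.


Start: S' -> .S
For each item with dot before a nonterminal B, add B -> .γ for every B-production
Closure: [S' -> .S, S -> .cA, S -> .ac]


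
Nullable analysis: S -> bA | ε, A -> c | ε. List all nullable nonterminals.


A nonterminal is nullable iff some alternative derives ε (directly, or every symbol in it is nullable)
Nullable: {A, S}


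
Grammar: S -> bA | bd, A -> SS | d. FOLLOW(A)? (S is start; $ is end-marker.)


$ ∈ FOLLOW(S). For each A -> αBβ: add FIRST(β)\{ε} to FOLLOW(B); if β nullable, add FOLLOW(A).
FOLLOW(A) = {$, b}


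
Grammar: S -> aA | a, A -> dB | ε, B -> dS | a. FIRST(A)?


Per alternative of A: FIRST(dB) = {d}; FIRST(ε) = {ε}
FIRST(A) = {d, ε}


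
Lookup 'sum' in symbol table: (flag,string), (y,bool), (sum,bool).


Lookup 'sum' → type bool


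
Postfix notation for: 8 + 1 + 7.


Left to right (same or higher precedence on left)
Postfix: 8 1 + 7 +


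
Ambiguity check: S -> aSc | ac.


balanced a^n…c^n: each string has a unique parse
Unambiguous


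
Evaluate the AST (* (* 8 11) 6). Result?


Evaluate inner: (* 8 11) = 88
Evaluate root: (* 88 6) = 528
Result: 528


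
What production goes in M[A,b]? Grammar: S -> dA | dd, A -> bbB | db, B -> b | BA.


For [A, b]: 'b' ∈ FIRST(bbB)
Entry: A -> bbB


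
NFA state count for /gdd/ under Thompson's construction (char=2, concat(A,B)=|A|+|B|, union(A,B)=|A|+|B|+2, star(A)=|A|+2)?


Syntax tree has 3 char leaf(s), 0 union(s), 0 star(s)
chars contribute 3×2 = 6; each union adds +2; each star adds +2
Total: 6 + 0 + 0 = 6 states


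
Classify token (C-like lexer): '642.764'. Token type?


Pattern: digits with a decimal point
Type: FLOAT_LITERAL


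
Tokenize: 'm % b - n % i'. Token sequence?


Scan left to right, longest-match per lexeme
Tokens: ID(m), OP(%), ID(b), OP(-), ID(n), OP(%), ID(i)


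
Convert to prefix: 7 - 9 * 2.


'*' binds tighter: tree is (- 7 (* 9 2))
Prefix: - 7 * 9 2


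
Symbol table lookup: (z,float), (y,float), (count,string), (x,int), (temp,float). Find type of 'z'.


Lookup 'z' → type float


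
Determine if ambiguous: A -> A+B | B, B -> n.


precedence layered via separate nonterminal B: deterministic
Unambiguous


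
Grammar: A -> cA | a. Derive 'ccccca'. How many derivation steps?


Derivation: A => cA => ccA => cccA => ccccA => cccccA => ccccca
Steps: 6


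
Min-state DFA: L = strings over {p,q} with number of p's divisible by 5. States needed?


Track (count of p) mod 5: states 0..4, accept at 0
Minimal DFA: 5 states


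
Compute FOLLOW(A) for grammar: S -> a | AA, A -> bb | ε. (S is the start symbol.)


$ ∈ FOLLOW(S). For each A -> αBβ: add FIRST(β)\{ε} to FOLLOW(B); if β nullable, add FOLLOW(A).
FOLLOW(A) = {$, b}


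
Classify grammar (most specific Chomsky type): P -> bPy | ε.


Single nonterminal LHS, but b^n y^n is not regular
Classification: Type 2 (Context-Free)


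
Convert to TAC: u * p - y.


Break into single-operator statements:
t1 = u * p
t2 = t1 - y


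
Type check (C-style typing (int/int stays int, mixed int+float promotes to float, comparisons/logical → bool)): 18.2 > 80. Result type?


Operand types: float > int
Rule: comparison yields bool
Result type: bool


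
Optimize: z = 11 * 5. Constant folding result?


11 * 5 = 55 at compile time
Optimized: z = 55


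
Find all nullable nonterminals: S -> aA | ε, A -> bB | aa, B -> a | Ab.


A nonterminal is nullable iff some alternative derives ε (directly, or every symbol in it is nullable)
Nullable: {S}


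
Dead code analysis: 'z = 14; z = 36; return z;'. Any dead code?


first assignment to z is overwritten before any read
Dead: 'z = 14'
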